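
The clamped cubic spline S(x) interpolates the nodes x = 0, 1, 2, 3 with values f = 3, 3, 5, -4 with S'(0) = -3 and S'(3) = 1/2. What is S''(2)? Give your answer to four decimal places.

Write M_i for S''(x_i). With h_i = 1, 1, 1 and divided differences Δ_i = 0, 2, -9, the continuity of S' gives the tridiagonal system
  1·M_0 + 4·M_1 + 1·M_2 = 6(Δ_1 - Δ_0) = 12
  1·M_1 + 4·M_2 + 1·M_3 = 6(Δ_2 - Δ_1) = -66
Clamped end conditions give two more equations: 2h_0·M_0 + h_0·M_1 = 6(Δ_0 - S'(0)) = 18 and h_2·M_2 + 2h_2·M_3 = 6(S'(3) - Δ_2) = 57.
Forward elimination and back-substitution give M_0 = 13/3, M_1 = 28/3, M_2 = -89/3, M_3 = 130/3.

-29.6667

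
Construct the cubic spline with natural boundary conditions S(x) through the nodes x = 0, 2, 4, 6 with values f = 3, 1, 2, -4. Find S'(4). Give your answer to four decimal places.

Write M_i for S''(x_i). With h_i = 2, 2, 2 and divided differences Δ_i = -1, 1/2, -3, the continuity of S' gives the tridiagonal system
  2·M_0 + 8·M_1 + 2·M_2 = 6(Δ_1 - Δ_0) = 9
  2·M_1 + 8·M_2 + 2·M_3 = 6(Δ_2 - Δ_1) = -21
Natural end conditions: M_0 = M_3 = 0.
Solving the tridiagonal system: M_0 = 0, M_1 = 19/10, M_2 = -31/10, M_3 = 0.
On [4, 6], S'(x) = b_2 + 2c_2·(x - 4) + 3d_2·(x - 4)² with b_2 = Δ_2 - h_2(2M_2 + M_3)/6 = -14/15, c_2 = M_2/2 = -31/20, d_2 = (M_3 - M_2)/(6h_2) = 31/120. So S'(4) = -14/15.

-0.9333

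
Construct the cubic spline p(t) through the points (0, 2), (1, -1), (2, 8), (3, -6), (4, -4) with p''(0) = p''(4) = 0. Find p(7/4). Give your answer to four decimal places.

Let m_i = p''(x_i). Step sizes h_i = 1, 1, 1, 1; slopes of the chords Δ_i = (y_(i+1) - y_i)/h_i = -3, 9, -14, 2.
  1·m_0 + 4·m_1 + 1·m_2 = 6(Δ_1 - Δ_0) = 72
  1·m_1 + 4·m_2 + 1·m_3 = 6(Δ_2 - Δ_1) = -138
  1·m_2 + 4·m_3 + 1·m_4 = 6(Δ_3 - Δ_2) = 96
Natural end conditions: m_0 = m_4 = 0.
Forward elimination and back-substitution give m_0 = 0, m_1 = 216/7, m_2 = -360/7, m_3 = 258/7, m_4 = 0.
On [1, 2], p(t) = -1 + 51/7·(t - 1) + 108/7·(t - 1)² - 96/7·(t - 1)³.
With (t - 1) = 3/4: p(7/4) = 103/14.

7.3571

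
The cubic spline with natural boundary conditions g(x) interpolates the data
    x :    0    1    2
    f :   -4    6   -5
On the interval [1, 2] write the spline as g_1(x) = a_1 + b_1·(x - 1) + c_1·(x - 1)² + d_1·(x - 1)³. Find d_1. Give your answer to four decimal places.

5.2500

Let M_i = g''(x_i). Step sizes h_i = 1, 1; slopes of the chords Δ_i = (y_(i+1) - y_i)/h_i = 10, -11.
  1·M_0 + 4·M_1 + 1·M_2 = 6(Δ_1 - Δ_0) = -126
Natural end conditions: M_0 = M_2 = 0.
Solving: M_0 = 0, M_1 = -63/2, M_2 = 0.
On [1, 2], with g_1(x) = a_1 + b_1·(x - 1) + c_1·(x - 1)² + d_1·(x - 1)³: c_1 = M_1/2 = -63/4, d_1 = (M_2 - M_1)/(6h_1) = 21/4, b_1 = Δ_1 - h_1(2M_1 + M_2)/6 = -1/2.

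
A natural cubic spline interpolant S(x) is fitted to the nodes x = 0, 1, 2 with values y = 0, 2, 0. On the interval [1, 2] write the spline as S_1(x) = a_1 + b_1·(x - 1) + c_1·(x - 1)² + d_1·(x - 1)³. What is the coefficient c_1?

-3

Write m_i for S''(x_i). With h_i = 1, 1 and divided differences Δ_i = 2, -2, the continuity of S' gives the tridiagonal system
  1·m_0 + 4·m_1 + 1·m_2 = 6(Δ_1 - Δ_0) = -24
Natural end conditions: m_0 = m_2 = 0.
Solving the tridiagonal system: m_0 = 0, m_1 = -6, m_2 = 0.
On [1, 2], with S_1(x) = a_1 + b_1·(x - 1) + c_1·(x - 1)² + d_1·(x - 1)³: c_1 = m_1/2 = -3, d_1 = (m_2 - m_1)/(6h_1) = 1, b_1 = Δ_1 - h_1(2m_1 + m_2)/6 = 0.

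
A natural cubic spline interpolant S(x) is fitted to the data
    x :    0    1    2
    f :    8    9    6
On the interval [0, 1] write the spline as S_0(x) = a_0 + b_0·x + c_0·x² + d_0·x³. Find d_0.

Put M_i = S'' at the i-th knot. Here h = (1, 1) and Δ = (1, -3), so the interior equations h_(i-1)·M_(i-1) + 2(h_(i-1)+h_i)·M_i + h_i·M_(i+1) = 6(Δ_i − Δ_(i-1)) read
  1·M_0 + 4·M_1 + 1·M_2 = 6(Δ_1 - Δ_0) = -24
Natural end conditions: M_0 = M_2 = 0.
Forward elimination and back-substitution give M_0 = 0, M_1 = -6, M_2 = 0.
On [0, 1], with S_0(x) = a_0 + b_0·x + c_0·x² + d_0·x³: c_0 = M_0/2 = 0, d_0 = (M_1 - M_0)/(6h_0) = -1, b_0 = Δ_0 - h_0(2M_0 + M_1)/6 = 2.

-1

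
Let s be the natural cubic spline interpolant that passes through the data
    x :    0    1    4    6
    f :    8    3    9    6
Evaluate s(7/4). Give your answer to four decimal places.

Let m_i = s''(x_i). Step sizes h_i = 1, 3, 2; slopes of the chords Δ_i = (y_(i+1) - y_i)/h_i = -5, 2, -3/2.
  1·m_0 + 8·m_1 + 3·m_2 = 6(Δ_1 - Δ_0) = 42
  3·m_1 + 10·m_2 + 2·m_3 = 6(Δ_2 - Δ_1) = -21
Natural end conditions: m_0 = m_3 = 0.
Hence m_0 = 0, m_1 = 483/71, m_2 = -294/71, m_3 = 0.
On [1, 4], s(x) = 3 - 194/71·(x - 1) + 483/142·(x - 1)² - 259/426·(x - 1)³.
With (x - 1) = 3/4: s(7/4) = 23697/9088.

2.6075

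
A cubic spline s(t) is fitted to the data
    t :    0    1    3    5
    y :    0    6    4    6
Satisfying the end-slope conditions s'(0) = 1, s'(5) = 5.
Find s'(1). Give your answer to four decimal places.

5.6087

With m_i denoting the second derivative at x_i, h_i = 1, 2, 2, and Δ_i = (y_(i+1) − y_i)/h_i = 6, -1, 1:
  1·m_0 + 6·m_1 + 2·m_2 = 6(Δ_1 - Δ_0) = -42
  2·m_1 + 8·m_2 + 2·m_3 = 6(Δ_2 - Δ_1) = 12
Clamped end conditions give two more equations: 2h_0·m_0 + h_0·m_1 = 6(Δ_0 - s'(0)) = 30 and h_2·m_2 + 2h_2·m_3 = 6(s'(5) - Δ_2) = 24.
Solving: m_0 = 478/23, m_1 = -266/23, m_2 = 76/23, m_3 = 100/23.
On [1, 3], s'(t) = b_1 + 2c_1·(t - 1) + 3d_1·(t - 1)² with b_1 = Δ_1 - h_1(2m_1 + m_2)/6 = 129/23, c_1 = m_1/2 = -133/23, d_1 = (m_2 - m_1)/(6h_1) = 57/46. So s'(1) = 129/23.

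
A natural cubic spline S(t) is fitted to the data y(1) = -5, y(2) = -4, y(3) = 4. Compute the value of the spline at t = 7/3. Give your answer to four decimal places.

With M_i denoting the second derivative at x_i, h_i = 1, 1, and Δ_i = (y_(i+1) − y_i)/h_i = 1, 8:
  1·M_0 + 4·M_1 + 1·M_2 = 6(Δ_1 - Δ_0) = 42
Natural end conditions: M_0 = M_2 = 0.
Forward elimination and back-substitution give M_0 = 0, M_1 = 21/2, M_2 = 0.
On [2, 3], S(t) = -4 + 9/2·(t - 2) + 21/4·(t - 2)² - 7/4·(t - 2)³.
With (t - 2) = 1/3: S(7/3) = -107/54.

-1.9815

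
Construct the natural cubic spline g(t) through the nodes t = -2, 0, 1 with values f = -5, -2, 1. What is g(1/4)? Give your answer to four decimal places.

-1.3320

With m_i denoting the second derivative at x_i, h_i = 2, 1, and Δ_i = (y_(i+1) − y_i)/h_i = 3/2, 3:
  2·m_0 + 6·m_1 + 1·m_2 = 6(Δ_1 - Δ_0) = 9
Natural end conditions: m_0 = m_2 = 0.
Forward elimination and back-substitution give m_0 = 0, m_1 = 3/2, m_2 = 0.
On [0, 1], g(t) = -2 + 5/2·t + 3/4·t² - 1/4·t³.
With t = 1/4: g(1/4) = -341/256.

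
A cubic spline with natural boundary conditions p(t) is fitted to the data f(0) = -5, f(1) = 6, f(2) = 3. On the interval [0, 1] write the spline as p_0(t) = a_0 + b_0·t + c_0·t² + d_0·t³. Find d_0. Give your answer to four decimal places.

Write m_i for p''(x_i). With h_i = 1, 1 and divided differences Δ_i = 11, -3, the continuity of p' gives the tridiagonal system
  1·m_0 + 4·m_1 + 1·m_2 = 6(Δ_1 - Δ_0) = -84
Natural end conditions: m_0 = m_2 = 0.
Forward elimination and back-substitution give m_0 = 0, m_1 = -21, m_2 = 0.
On [0, 1], with p_0(t) = a_0 + b_0·t + c_0·t² + d_0·t³: c_0 = m_0/2 = 0, d_0 = (m_1 - m_0)/(6h_0) = -7/2, b_0 = Δ_0 - h_0(2m_0 + m_1)/6 = 29/2.

-3.5000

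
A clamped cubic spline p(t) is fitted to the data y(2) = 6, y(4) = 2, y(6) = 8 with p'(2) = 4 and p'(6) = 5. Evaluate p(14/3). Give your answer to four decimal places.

Let M_i = p''(x_i). Step sizes h_i = 2, 2; slopes of the chords Δ_i = (y_(i+1) - y_i)/h_i = -2, 3.
  2·M_0 + 8·M_1 + 2·M_2 = 6(Δ_1 - Δ_0) = 30
Clamped end conditions give two more equations: 2h_0·M_0 + h_0·M_1 = 6(Δ_0 - p'(2)) = -36 and h_1·M_1 + 2h_1·M_2 = 6(p'(6) - Δ_1) = 12.
Forward elimination and back-substitution give M_0 = -25/2, M_1 = 7, M_2 = -1/2.
On [4, 6], p(t) = 2 - 3/2·(t - 4) + 7/2·(t - 4)² - 5/8·(t - 4)³.
With (t - 4) = 2/3: p(14/3) = 64/27.

2.3704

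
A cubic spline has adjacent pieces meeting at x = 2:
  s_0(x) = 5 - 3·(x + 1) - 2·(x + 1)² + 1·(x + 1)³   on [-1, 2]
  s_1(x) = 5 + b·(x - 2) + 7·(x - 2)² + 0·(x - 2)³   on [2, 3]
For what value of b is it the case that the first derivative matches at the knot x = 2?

s_0'(x) = -3 - 4·(x + 1) + 3·(x + 1)², so s_0'(2) = 12. On the right, s_1'(2) = b, so b = 12.

12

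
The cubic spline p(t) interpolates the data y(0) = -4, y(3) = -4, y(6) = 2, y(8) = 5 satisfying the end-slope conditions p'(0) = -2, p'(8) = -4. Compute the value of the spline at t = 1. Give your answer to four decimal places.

-5.1374

Let M_i = p''(x_i). Step sizes h_i = 3, 3, 2; slopes of the chords Δ_i = (y_(i+1) - y_i)/h_i = 0, 2, 3/2.
  3·M_0 + 12·M_1 + 3·M_2 = 6(Δ_1 - Δ_0) = 12
  3·M_1 + 10·M_2 + 2·M_3 = 6(Δ_2 - Δ_1) = -3
Clamped end conditions give two more equations: 2h_0·M_0 + h_0·M_1 = 6(Δ_0 - p'(0)) = 12 and h_2·M_2 + 2h_2·M_3 = 6(p'(8) - Δ_2) = -33.
Solving the tridiagonal system: M_0 = 73/38, M_1 = 3/19, M_2 = 55/38, M_3 = -341/38.
On [0, 3], p(t) = -4 - 2·t + 73/76·t² - 67/684·t³.
With t = 1: p(1) = -1757/342.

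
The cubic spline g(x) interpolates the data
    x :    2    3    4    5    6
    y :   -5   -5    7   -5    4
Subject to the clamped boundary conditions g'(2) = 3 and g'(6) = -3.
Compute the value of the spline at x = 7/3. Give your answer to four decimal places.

Put m_i = g'' at the i-th knot. Here h = (1, 1, 1, 1) and Δ = (0, 12, -12, 9), so the interior equations h_(i-1)·m_(i-1) + 2(h_(i-1)+h_i)·m_i + h_i·m_(i+1) = 6(Δ_i − Δ_(i-1)) read
  1·m_0 + 4·m_1 + 1·m_2 = 6(Δ_1 - Δ_0) = 72
  1·m_1 + 4·m_2 + 1·m_3 = 6(Δ_2 - Δ_1) = -144
  1·m_2 + 4·m_3 + 1·m_4 = 6(Δ_3 - Δ_2) = 126
Clamped end conditions give two more equations: 2h_0·m_0 + h_0·m_1 = 6(Δ_0 - g'(2)) = -18 and h_3·m_3 + 2h_3·m_4 = 6(g'(6) - Δ_3) = -72.
Hence m_0 = -825/28, m_1 = 573/14, m_2 = -249/4, m_3 = 897/14, m_4 = -1905/28.
On [2, 3], g(x) = -5 + 3·(x - 2) - 825/56·(x - 2)² + 657/56·(x - 2)³.
With (x - 2) = 1/3: g(7/3) = -437/84.

-5.2024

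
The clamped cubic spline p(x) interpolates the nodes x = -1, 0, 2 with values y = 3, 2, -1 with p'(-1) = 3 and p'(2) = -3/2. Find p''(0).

2

Let M_i = p''(x_i). Step sizes h_i = 1, 2; slopes of the chords Δ_i = (y_(i+1) - y_i)/h_i = -1, -3/2.
  1·M_0 + 6·M_1 + 2·M_2 = 6(Δ_1 - Δ_0) = -3
Clamped end conditions give two more equations: 2h_0·M_0 + h_0·M_1 = 6(Δ_0 - p'(-1)) = -24 and h_1·M_1 + 2h_1·M_2 = 6(p'(2) - Δ_1) = 0.
Hence M_0 = -13, M_1 = 2, M_2 = -1.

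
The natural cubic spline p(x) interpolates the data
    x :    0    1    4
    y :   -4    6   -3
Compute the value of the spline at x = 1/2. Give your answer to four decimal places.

With M_i denoting the second derivative at x_i, h_i = 1, 3, and Δ_i = (y_(i+1) − y_i)/h_i = 10, -3:
  1·M_0 + 8·M_1 + 3·M_2 = 6(Δ_1 - Δ_0) = -78
Natural end conditions: M_0 = M_2 = 0.
Solving: M_0 = 0, M_1 = -39/4, M_2 = 0.
On [0, 1], p(x) = -4 + 93/8·x + 0·x² - 13/8·x³.
With x = 1/2: p(1/2) = 103/64.

1.6094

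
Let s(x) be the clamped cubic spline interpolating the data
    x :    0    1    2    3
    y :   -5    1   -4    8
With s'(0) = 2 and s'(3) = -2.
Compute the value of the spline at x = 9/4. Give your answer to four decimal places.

-1.1781

With M_i denoting the second derivative at x_i, h_i = 1, 1, 1, and Δ_i = (y_(i+1) − y_i)/h_i = 6, -5, 12:
  1·M_0 + 4·M_1 + 1·M_2 = 6(Δ_1 - Δ_0) = -66
  1·M_1 + 4·M_2 + 1·M_3 = 6(Δ_2 - Δ_1) = 102
Clamped end conditions give two more equations: 2h_0·M_0 + h_0·M_1 = 6(Δ_0 - s'(0)) = 24 and h_2·M_2 + 2h_2·M_3 = 6(s'(3) - Δ_2) = -84.
Forward elimination and back-substitution give M_0 = 458/15, M_1 = -556/15, M_2 = 776/15, M_3 = -1018/15.
On [2, 3], s(x) = -4 + 91/15·(x - 2) + 388/15·(x - 2)² - 299/15·(x - 2)³.
With (x - 2) = 1/4: s(9/4) = -377/320.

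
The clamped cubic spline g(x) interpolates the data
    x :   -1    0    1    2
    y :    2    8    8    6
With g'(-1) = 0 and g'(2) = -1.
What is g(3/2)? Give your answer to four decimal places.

Put M_i = g'' at the i-th knot. Here h = (1, 1, 1) and Δ = (6, 0, -2), so the interior equations h_(i-1)·M_(i-1) + 2(h_(i-1)+h_i)·M_i + h_i·M_(i+1) = 6(Δ_i − Δ_(i-1)) read
  1·M_0 + 4·M_1 + 1·M_2 = 6(Δ_1 - Δ_0) = -36
  1·M_1 + 4·M_2 + 1·M_3 = 6(Δ_2 - Δ_1) = -12
Clamped end conditions give two more equations: 2h_0·M_0 + h_0·M_1 = 6(Δ_0 - g'(-1)) = 36 and h_2·M_2 + 2h_2·M_3 = 6(g'(2) - Δ_2) = 6.
Hence M_0 = 386/15, M_1 = -232/15, M_2 = 2/15, M_3 = 44/15.
On [1, 2], g(x) = 8 - 38/15·(x - 1) + 1/15·(x - 1)² + 7/15·(x - 1)³.
With (x - 1) = 1/2: g(3/2) = 817/120.

6.8083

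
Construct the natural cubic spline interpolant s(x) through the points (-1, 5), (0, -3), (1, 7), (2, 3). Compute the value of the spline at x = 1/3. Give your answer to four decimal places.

-0.3284

Write m_i for s''(x_i). With h_i = 1, 1, 1 and divided differences Δ_i = -8, 10, -4, the continuity of s' gives the tridiagonal system
  1·m_0 + 4·m_1 + 1·m_2 = 6(Δ_1 - Δ_0) = 108
  1·m_1 + 4·m_2 + 1·m_3 = 6(Δ_2 - Δ_1) = -84
Natural end conditions: m_0 = m_3 = 0.
Forward elimination and back-substitution give m_0 = 0, m_1 = 172/5, m_2 = -148/5, m_3 = 0.
On [0, 1], s(x) = -3 + 52/15·x + 86/5·x² - 32/3·x³.
With x = 1/3: s(1/3) = -133/405.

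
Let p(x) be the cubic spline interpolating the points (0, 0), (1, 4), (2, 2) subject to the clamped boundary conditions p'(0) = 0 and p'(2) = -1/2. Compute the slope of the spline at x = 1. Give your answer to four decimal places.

1.6250

Let m_i = p''(x_i). Step sizes h_i = 1, 1; slopes of the chords Δ_i = (y_(i+1) - y_i)/h_i = 4, -2.
  1·m_0 + 4·m_1 + 1·m_2 = 6(Δ_1 - Δ_0) = -36
Clamped end conditions give two more equations: 2h_0·m_0 + h_0·m_1 = 6(Δ_0 - p'(0)) = 24 and h_1·m_1 + 2h_1·m_2 = 6(p'(2) - Δ_1) = 9.
Solving: m_0 = 83/4, m_1 = -35/2, m_2 = 53/4.
On [1, 2], p'(x) = b_1 + 2c_1·(x - 1) + 3d_1·(x - 1)² with b_1 = Δ_1 - h_1(2m_1 + m_2)/6 = 13/8, c_1 = m_1/2 = -35/4, d_1 = (m_2 - m_1)/(6h_1) = 41/8. So p'(1) = 13/8.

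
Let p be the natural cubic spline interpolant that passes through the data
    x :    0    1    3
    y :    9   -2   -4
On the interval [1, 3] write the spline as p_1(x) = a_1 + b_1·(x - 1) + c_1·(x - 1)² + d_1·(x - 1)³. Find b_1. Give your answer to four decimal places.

-7.6667

With σ_i denoting the second derivative at x_i, h_i = 1, 2, and Δ_i = (y_(i+1) − y_i)/h_i = -11, -1:
  1·σ_0 + 6·σ_1 + 2·σ_2 = 6(Δ_1 - Δ_0) = 60
Natural end conditions: σ_0 = σ_2 = 0.
Hence σ_0 = 0, σ_1 = 10, σ_2 = 0.
On [1, 3], with p_1(x) = a_1 + b_1·(x - 1) + c_1·(x - 1)² + d_1·(x - 1)³: c_1 = σ_1/2 = 5, d_1 = (σ_2 - σ_1)/(6h_1) = -5/6, b_1 = Δ_1 - h_1(2σ_1 + σ_2)/6 = -23/3.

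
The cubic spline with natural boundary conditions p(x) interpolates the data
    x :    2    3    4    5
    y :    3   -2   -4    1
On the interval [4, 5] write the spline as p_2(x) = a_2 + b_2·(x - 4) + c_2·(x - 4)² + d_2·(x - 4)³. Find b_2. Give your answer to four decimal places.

Let M_i = p''(x_i). Step sizes h_i = 1, 1, 1; slopes of the chords Δ_i = (y_(i+1) - y_i)/h_i = -5, -2, 5.
  1·M_0 + 4·M_1 + 1·M_2 = 6(Δ_1 - Δ_0) = 18
  1·M_1 + 4·M_2 + 1·M_3 = 6(Δ_2 - Δ_1) = 42
Natural end conditions: M_0 = M_3 = 0.
Solving the tridiagonal system: M_0 = 0, M_1 = 2, M_2 = 10, M_3 = 0.
On [4, 5], with p_2(x) = a_2 + b_2·(x - 4) + c_2·(x - 4)² + d_2·(x - 4)³: c_2 = M_2/2 = 5, d_2 = (M_3 - M_2)/(6h_2) = -5/3, b_2 = Δ_2 - h_2(2M_2 + M_3)/6 = 5/3.

1.6667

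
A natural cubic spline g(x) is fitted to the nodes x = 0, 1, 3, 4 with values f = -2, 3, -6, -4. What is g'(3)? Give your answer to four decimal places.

With σ_i denoting the second derivative at x_i, h_i = 1, 2, 1, and Δ_i = (y_(i+1) − y_i)/h_i = 5, -9/2, 2:
  1·σ_0 + 6·σ_1 + 2·σ_2 = 6(Δ_1 - Δ_0) = -57
  2·σ_1 + 6·σ_2 + 1·σ_3 = 6(Δ_2 - Δ_1) = 39
Natural end conditions: σ_0 = σ_3 = 0.
Forward elimination and back-substitution give σ_0 = 0, σ_1 = -105/8, σ_2 = 87/8, σ_3 = 0.
On [3, 4], g'(x) = b_2 + 2c_2·(x - 3) + 3d_2·(x - 3)² with b_2 = Δ_2 - h_2(2σ_2 + σ_3)/6 = -13/8, c_2 = σ_2/2 = 87/16, d_2 = (σ_3 - σ_2)/(6h_2) = -29/16. So g'(3) = -13/8.

-1.6250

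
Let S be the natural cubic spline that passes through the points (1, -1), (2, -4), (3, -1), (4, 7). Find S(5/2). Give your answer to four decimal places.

-3.3250

Let M_i = S''(x_i). Step sizes h_i = 1, 1, 1; slopes of the chords Δ_i = (y_(i+1) - y_i)/h_i = -3, 3, 8.
  1·M_0 + 4·M_1 + 1·M_2 = 6(Δ_1 - Δ_0) = 36
  1·M_1 + 4·M_2 + 1·M_3 = 6(Δ_2 - Δ_1) = 30
Natural end conditions: M_0 = M_3 = 0.
Solving the tridiagonal system: M_0 = 0, M_1 = 38/5, M_2 = 28/5, M_3 = 0.
On [2, 3], S(x) = -4 - 7/15·(x - 2) + 19/5·(x - 2)² - 1/3·(x - 2)³.
With (x - 2) = 1/2: S(5/2) = -133/40.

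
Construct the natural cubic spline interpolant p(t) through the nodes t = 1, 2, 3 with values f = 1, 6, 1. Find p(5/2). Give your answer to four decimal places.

4.4375

Write m_i for p''(x_i). With h_i = 1, 1 and divided differences Δ_i = 5, -5, the continuity of p' gives the tridiagonal system
  1·m_0 + 4·m_1 + 1·m_2 = 6(Δ_1 - Δ_0) = -60
Natural end conditions: m_0 = m_2 = 0.
Solving the tridiagonal system: m_0 = 0, m_1 = -15, m_2 = 0.
On [2, 3], p(t) = 6 + 0·(t - 2) - 15/2·(t - 2)² + 5/2·(t - 2)³.
With (t - 2) = 1/2: p(5/2) = 71/16.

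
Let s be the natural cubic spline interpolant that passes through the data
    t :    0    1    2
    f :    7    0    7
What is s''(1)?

21

With σ_i denoting the second derivative at x_i, h_i = 1, 1, and Δ_i = (y_(i+1) − y_i)/h_i = -7, 7:
  1·σ_0 + 4·σ_1 + 1·σ_2 = 6(Δ_1 - Δ_0) = 84
Natural end conditions: σ_0 = σ_2 = 0.
Forward elimination and back-substitution give σ_0 = 0, σ_1 = 21, σ_2 = 0.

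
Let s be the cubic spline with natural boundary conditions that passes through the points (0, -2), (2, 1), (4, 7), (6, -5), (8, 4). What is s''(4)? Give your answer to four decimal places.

Write m_i for s''(x_i). With h_i = 2, 2, 2, 2 and divided differences Δ_i = 3/2, 3, -6, 9/2, the continuity of s' gives the tridiagonal system
  2·m_0 + 8·m_1 + 2·m_2 = 6(Δ_1 - Δ_0) = 9
  2·m_1 + 8·m_2 + 2·m_3 = 6(Δ_2 - Δ_1) = -54
  2·m_2 + 8·m_3 + 2·m_4 = 6(Δ_3 - Δ_2) = 63
Natural end conditions: m_0 = m_4 = 0.
Forward elimination and back-substitution give m_0 = 0, m_1 = 207/56, m_2 = -72/7, m_3 = 585/56, m_4 = 0.

-10.2857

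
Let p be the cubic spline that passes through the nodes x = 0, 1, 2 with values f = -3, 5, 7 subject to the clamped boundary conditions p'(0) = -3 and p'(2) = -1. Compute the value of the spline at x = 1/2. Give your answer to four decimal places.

-0.4375

Let σ_i = p''(x_i). Step sizes h_i = 1, 1; slopes of the chords Δ_i = (y_(i+1) - y_i)/h_i = 8, 2.
  1·σ_0 + 4·σ_1 + 1·σ_2 = 6(Δ_1 - Δ_0) = -36
Clamped end conditions give two more equations: 2h_0·σ_0 + h_0·σ_1 = 6(Δ_0 - p'(0)) = 66 and h_1·σ_1 + 2h_1·σ_2 = 6(p'(2) - Δ_1) = -18.
Solving: σ_0 = 43, σ_1 = -20, σ_2 = 1.
On [0, 1], p(x) = -3 - 3·x + 43/2·x² - 21/2·x³.
With x = 1/2: p(1/2) = -7/16.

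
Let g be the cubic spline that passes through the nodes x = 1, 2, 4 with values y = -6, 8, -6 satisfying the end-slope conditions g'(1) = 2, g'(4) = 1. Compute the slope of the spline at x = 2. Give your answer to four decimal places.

9.6667

Write M_i for g''(x_i). With h_i = 1, 2 and divided differences Δ_i = 14, -7, the continuity of g' gives the tridiagonal system
  1·M_0 + 6·M_1 + 2·M_2 = 6(Δ_1 - Δ_0) = -126
Clamped end conditions give two more equations: 2h_0·M_0 + h_0·M_1 = 6(Δ_0 - g'(1)) = 72 and h_1·M_1 + 2h_1·M_2 = 6(g'(4) - Δ_1) = 48.
Hence M_0 = 170/3, M_1 = -124/3, M_2 = 98/3.
On [2, 4], g'(x) = b_1 + 2c_1·(x - 2) + 3d_1·(x - 2)² with b_1 = Δ_1 - h_1(2M_1 + M_2)/6 = 29/3, c_1 = M_1/2 = -62/3, d_1 = (M_2 - M_1)/(6h_1) = 37/6. So g'(2) = 29/3.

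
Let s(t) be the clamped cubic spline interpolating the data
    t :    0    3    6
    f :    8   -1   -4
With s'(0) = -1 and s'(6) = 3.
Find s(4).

-4

Write M_i for s''(x_i). With h_i = 3, 3 and divided differences Δ_i = -3, -1, the continuity of s' gives the tridiagonal system
  3·M_0 + 12·M_1 + 3·M_2 = 6(Δ_1 - Δ_0) = 12
Clamped end conditions give two more equations: 2h_0·M_0 + h_0·M_1 = 6(Δ_0 - s'(0)) = -12 and h_1·M_1 + 2h_1·M_2 = 6(s'(6) - Δ_1) = 24.
Forward elimination and back-substitution give M_0 = -7/3, M_1 = 2/3, M_2 = 11/3.
On [3, 6], s(t) = -1 - 7/2·(t - 3) + 1/3·(t - 3)² + 1/6·(t - 3)³.
With (t - 3) = 1: s(4) = -4.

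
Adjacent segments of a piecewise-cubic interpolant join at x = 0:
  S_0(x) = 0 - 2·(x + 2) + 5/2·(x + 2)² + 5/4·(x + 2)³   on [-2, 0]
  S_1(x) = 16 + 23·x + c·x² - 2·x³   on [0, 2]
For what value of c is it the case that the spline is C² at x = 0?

S_0''(x) = 5 + 15/2·(x + 2), so S_0''(0) = 20. On the right, S_1''(0) = 2c, so c = 10.

10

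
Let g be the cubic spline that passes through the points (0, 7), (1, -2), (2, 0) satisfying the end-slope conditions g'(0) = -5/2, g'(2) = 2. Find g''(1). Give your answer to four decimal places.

28.5000

With σ_i denoting the second derivative at x_i, h_i = 1, 1, and Δ_i = (y_(i+1) − y_i)/h_i = -9, 2:
  1·σ_0 + 4·σ_1 + 1·σ_2 = 6(Δ_1 - Δ_0) = 66
Clamped end conditions give two more equations: 2h_0·σ_0 + h_0·σ_1 = 6(Δ_0 - g'(0)) = -39 and h_1·σ_1 + 2h_1·σ_2 = 6(g'(2) - Δ_1) = 0.
Solving the tridiagonal system: σ_0 = -135/4, σ_1 = 57/2, σ_2 = -57/4.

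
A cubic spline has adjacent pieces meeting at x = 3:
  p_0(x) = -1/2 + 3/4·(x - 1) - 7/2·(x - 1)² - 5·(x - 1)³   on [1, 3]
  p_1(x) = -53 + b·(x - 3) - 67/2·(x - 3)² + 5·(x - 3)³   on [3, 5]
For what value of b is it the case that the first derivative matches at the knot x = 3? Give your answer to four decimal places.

-73.2500

p_0'(x) = 3/4 - 7·(x - 1) - 15·(x - 1)², so p_0'(3) = -293/4. On the right, p_1'(3) = b, so b = -293/4.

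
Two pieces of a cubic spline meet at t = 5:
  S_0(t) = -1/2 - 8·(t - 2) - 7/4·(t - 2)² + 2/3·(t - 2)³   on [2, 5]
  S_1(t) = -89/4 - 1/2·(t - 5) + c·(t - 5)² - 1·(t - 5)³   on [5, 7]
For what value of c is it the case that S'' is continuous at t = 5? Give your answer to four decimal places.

S_0''(t) = -7/2 + 4·(t - 2), so S_0''(5) = 17/2. On the right, S_1''(5) = 2c, so c = 17/4.

4.2500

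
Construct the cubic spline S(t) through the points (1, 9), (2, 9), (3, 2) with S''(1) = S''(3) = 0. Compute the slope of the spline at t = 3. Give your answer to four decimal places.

-8.7500

Write m_i for S''(x_i). With h_i = 1, 1 and divided differences Δ_i = 0, -7, the continuity of S' gives the tridiagonal system
  1·m_0 + 4·m_1 + 1·m_2 = 6(Δ_1 - Δ_0) = -42
Natural end conditions: m_0 = m_2 = 0.
Solving the tridiagonal system: m_0 = 0, m_1 = -21/2, m_2 = 0.
On [2, 3], S'(t) = b_1 + 2c_1·(t - 2) + 3d_1·(t - 2)² with b_1 = Δ_1 - h_1(2m_1 + m_2)/6 = -7/2, c_1 = m_1/2 = -21/4, d_1 = (m_2 - m_1)/(6h_1) = 7/4. So S'(3) = -35/4.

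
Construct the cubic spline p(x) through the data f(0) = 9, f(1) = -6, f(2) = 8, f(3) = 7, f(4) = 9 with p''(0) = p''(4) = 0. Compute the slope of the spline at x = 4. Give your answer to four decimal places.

Put σ_i = p'' at the i-th knot. Here h = (1, 1, 1, 1) and Δ = (-15, 14, -1, 2), so the interior equations h_(i-1)·σ_(i-1) + 2(h_(i-1)+h_i)·σ_i + h_i·σ_(i+1) = 6(Δ_i − Δ_(i-1)) read
  1·σ_0 + 4·σ_1 + 1·σ_2 = 6(Δ_1 - Δ_0) = 174
  1·σ_1 + 4·σ_2 + 1·σ_3 = 6(Δ_2 - Δ_1) = -90
  1·σ_2 + 4·σ_3 + 1·σ_4 = 6(Δ_3 - Δ_2) = 18
Natural end conditions: σ_0 = σ_4 = 0.
Hence σ_0 = 0, σ_1 = 747/14, σ_2 = -276/7, σ_3 = 201/14, σ_4 = 0.
On [3, 4], p'(x) = b_3 + 2c_3·(x - 3) + 3d_3·(x - 3)² with b_3 = Δ_3 - h_3(2σ_3 + σ_4)/6 = -39/14, c_3 = σ_3/2 = 201/28, d_3 = (σ_4 - σ_3)/(6h_3) = -67/28. So p'(4) = 123/28.

4.3929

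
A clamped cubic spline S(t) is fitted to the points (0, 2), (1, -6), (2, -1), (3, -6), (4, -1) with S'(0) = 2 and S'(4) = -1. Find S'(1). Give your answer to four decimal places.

-2.9286

With m_i denoting the second derivative at x_i, h_i = 1, 1, 1, 1, and Δ_i = (y_(i+1) − y_i)/h_i = -8, 5, -5, 5:
  1·m_0 + 4·m_1 + 1·m_2 = 6(Δ_1 - Δ_0) = 78
  1·m_1 + 4·m_2 + 1·m_3 = 6(Δ_2 - Δ_1) = -60
  1·m_2 + 4·m_3 + 1·m_4 = 6(Δ_3 - Δ_2) = 60
Clamped end conditions give two more equations: 2h_0·m_0 + h_0·m_1 = 6(Δ_0 - S'(0)) = -60 and h_3·m_3 + 2h_3·m_4 = 6(S'(4) - Δ_3) = -36.
Forward elimination and back-substitution give m_0 = -351/7, m_1 = 282/7, m_2 = -33, m_3 = 222/7, m_4 = -237/7.
On [1, 2], S'(t) = b_1 + 2c_1·(t - 1) + 3d_1·(t - 1)² with b_1 = Δ_1 - h_1(2m_1 + m_2)/6 = -41/14, c_1 = m_1/2 = 141/7, d_1 = (m_2 - m_1)/(6h_1) = -171/14. So S'(1) = -41/14.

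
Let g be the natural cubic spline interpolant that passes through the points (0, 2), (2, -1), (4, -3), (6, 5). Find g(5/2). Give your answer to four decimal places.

Let M_i = g''(x_i). Step sizes h_i = 2, 2, 2; slopes of the chords Δ_i = (y_(i+1) - y_i)/h_i = -3/2, -1, 4.
  2·M_0 + 8·M_1 + 2·M_2 = 6(Δ_1 - Δ_0) = 3
  2·M_1 + 8·M_2 + 2·M_3 = 6(Δ_2 - Δ_1) = 30
Natural end conditions: M_0 = M_3 = 0.
Hence M_0 = 0, M_1 = -3/5, M_2 = 39/10, M_3 = 0.
On [2, 4], g(x) = -1 - 19/10·(x - 2) - 3/10·(x - 2)² + 3/8·(x - 2)³.
With (x - 2) = 1/2: g(5/2) = -633/320.

-1.9781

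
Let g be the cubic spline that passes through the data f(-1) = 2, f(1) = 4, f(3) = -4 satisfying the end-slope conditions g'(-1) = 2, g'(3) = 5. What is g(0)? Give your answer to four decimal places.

4.5000

Let M_i = g''(x_i). Step sizes h_i = 2, 2; slopes of the chords Δ_i = (y_(i+1) - y_i)/h_i = 1, -4.
  2·M_0 + 8·M_1 + 2·M_2 = 6(Δ_1 - Δ_0) = -30
Clamped end conditions give two more equations: 2h_0·M_0 + h_0·M_1 = 6(Δ_0 - g'(-1)) = -6 and h_1·M_1 + 2h_1·M_2 = 6(g'(3) - Δ_1) = 54.
Forward elimination and back-substitution give M_0 = 3, M_1 = -9, M_2 = 18.
On [-1, 1], g(t) = 2 + 2·(t + 1) + 3/2·(t + 1)² - 1·(t + 1)³.
With (t + 1) = 1: g(0) = 9/2.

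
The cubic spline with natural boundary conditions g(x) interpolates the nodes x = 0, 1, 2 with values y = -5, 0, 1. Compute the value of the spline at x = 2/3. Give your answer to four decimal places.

-1.2963

Put M_i = g'' at the i-th knot. Here h = (1, 1) and Δ = (5, 1), so the interior equations h_(i-1)·M_(i-1) + 2(h_(i-1)+h_i)·M_i + h_i·M_(i+1) = 6(Δ_i − Δ_(i-1)) read
  1·M_0 + 4·M_1 + 1·M_2 = 6(Δ_1 - Δ_0) = -24
Natural end conditions: M_0 = M_2 = 0.
Hence M_0 = 0, M_1 = -6, M_2 = 0.
On [0, 1], g(x) = -5 + 6·x + 0·x² - 1·x³.
With x = 2/3: g(2/3) = -35/27.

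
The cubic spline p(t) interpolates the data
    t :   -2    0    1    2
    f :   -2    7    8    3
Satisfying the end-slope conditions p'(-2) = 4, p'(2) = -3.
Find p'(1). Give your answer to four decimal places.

Put M_i = p'' at the i-th knot. Here h = (2, 1, 1) and Δ = (9/2, 1, -5), so the interior equations h_(i-1)·M_(i-1) + 2(h_(i-1)+h_i)·M_i + h_i·M_(i+1) = 6(Δ_i − Δ_(i-1)) read
  2·M_0 + 6·M_1 + 1·M_2 = 6(Δ_1 - Δ_0) = -21
  1·M_1 + 4·M_2 + 1·M_3 = 6(Δ_2 - Δ_1) = -36
Clamped end conditions give two more equations: 2h_0·M_0 + h_0·M_1 = 6(Δ_0 - p'(-2)) = 3 and h_2·M_2 + 2h_2·M_3 = 6(p'(2) - Δ_2) = 12.
Solving the tridiagonal system: M_0 = 41/22, M_1 = -49/22, M_2 = -125/11, M_3 = 257/22.
On [1, 2], p'(t) = b_2 + 2c_2·(t - 1) + 3d_2·(t - 1)² with b_2 = Δ_2 - h_2(2M_2 + M_3)/6 = -139/44, c_2 = M_2/2 = -125/22, d_2 = (M_3 - M_2)/(6h_2) = 169/44. So p'(1) = -139/44.

-3.1591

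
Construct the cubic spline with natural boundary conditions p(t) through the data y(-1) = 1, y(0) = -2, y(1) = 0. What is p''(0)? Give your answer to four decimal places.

Put M_i = p'' at the i-th knot. Here h = (1, 1) and Δ = (-3, 2), so the interior equations h_(i-1)·M_(i-1) + 2(h_(i-1)+h_i)·M_i + h_i·M_(i+1) = 6(Δ_i − Δ_(i-1)) read
  1·M_0 + 4·M_1 + 1·M_2 = 6(Δ_1 - Δ_0) = 30
Natural end conditions: M_0 = M_2 = 0.
Solving: M_0 = 0, M_1 = 15/2, M_2 = 0.

7.5000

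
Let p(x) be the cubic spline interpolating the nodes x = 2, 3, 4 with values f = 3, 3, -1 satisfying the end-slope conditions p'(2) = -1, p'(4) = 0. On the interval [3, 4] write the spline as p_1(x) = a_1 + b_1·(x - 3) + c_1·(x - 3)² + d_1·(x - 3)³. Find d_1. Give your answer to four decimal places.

Put σ_i = p'' at the i-th knot. Here h = (1, 1) and Δ = (0, -4), so the interior equations h_(i-1)·σ_(i-1) + 2(h_(i-1)+h_i)·σ_i + h_i·σ_(i+1) = 6(Δ_i − Δ_(i-1)) read
  1·σ_0 + 4·σ_1 + 1·σ_2 = 6(Δ_1 - Δ_0) = -24
Clamped end conditions give two more equations: 2h_0·σ_0 + h_0·σ_1 = 6(Δ_0 - p'(2)) = 6 and h_1·σ_1 + 2h_1·σ_2 = 6(p'(4) - Δ_1) = 24.
Solving: σ_0 = 19/2, σ_1 = -13, σ_2 = 37/2.
On [3, 4], with p_1(x) = a_1 + b_1·(x - 3) + c_1·(x - 3)² + d_1·(x - 3)³: c_1 = σ_1/2 = -13/2, d_1 = (σ_2 - σ_1)/(6h_1) = 21/4, b_1 = Δ_1 - h_1(2σ_1 + σ_2)/6 = -11/4.

5.2500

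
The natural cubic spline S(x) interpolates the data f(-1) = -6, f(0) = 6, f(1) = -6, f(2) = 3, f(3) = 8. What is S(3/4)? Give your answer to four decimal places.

With M_i denoting the second derivative at x_i, h_i = 1, 1, 1, 1, and Δ_i = (y_(i+1) − y_i)/h_i = 12, -12, 9, 5:
  1·M_0 + 4·M_1 + 1·M_2 = 6(Δ_1 - Δ_0) = -144
  1·M_1 + 4·M_2 + 1·M_3 = 6(Δ_2 - Δ_1) = 126
  1·M_2 + 4·M_3 + 1·M_4 = 6(Δ_3 - Δ_2) = -24
Natural end conditions: M_0 = M_4 = 0.
Hence M_0 = 0, M_1 = -48, M_2 = 48, M_3 = -18, M_4 = 0.
On [0, 1], S(x) = 6 - 4·x - 24·x² + 16·x³.
With x = 3/4: S(3/4) = -15/4.

-3.7500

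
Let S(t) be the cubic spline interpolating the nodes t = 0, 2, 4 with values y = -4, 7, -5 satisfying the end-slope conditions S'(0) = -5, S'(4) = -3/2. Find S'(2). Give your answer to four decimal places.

With M_i denoting the second derivative at x_i, h_i = 2, 2, and Δ_i = (y_(i+1) − y_i)/h_i = 11/2, -6:
  2·M_0 + 8·M_1 + 2·M_2 = 6(Δ_1 - Δ_0) = -69
Clamped end conditions give two more equations: 2h_0·M_0 + h_0·M_1 = 6(Δ_0 - S'(0)) = 63 and h_1·M_1 + 2h_1·M_2 = 6(S'(4) - Δ_1) = 27.
Solving: M_0 = 101/4, M_1 = -19, M_2 = 65/4.
On [2, 4], S'(t) = b_1 + 2c_1·(t - 2) + 3d_1·(t - 2)² with b_1 = Δ_1 - h_1(2M_1 + M_2)/6 = 5/4, c_1 = M_1/2 = -19/2, d_1 = (M_2 - M_1)/(6h_1) = 47/16. So S'(2) = 5/4.

1.2500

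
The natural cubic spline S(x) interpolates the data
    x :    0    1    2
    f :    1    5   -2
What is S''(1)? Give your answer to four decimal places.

Put M_i = S'' at the i-th knot. Here h = (1, 1) and Δ = (4, -7), so the interior equations h_(i-1)·M_(i-1) + 2(h_(i-1)+h_i)·M_i + h_i·M_(i+1) = 6(Δ_i − Δ_(i-1)) read
  1·M_0 + 4·M_1 + 1·M_2 = 6(Δ_1 - Δ_0) = -66
Natural end conditions: M_0 = M_2 = 0.
Hence M_0 = 0, M_1 = -33/2, M_2 = 0.

-16.5000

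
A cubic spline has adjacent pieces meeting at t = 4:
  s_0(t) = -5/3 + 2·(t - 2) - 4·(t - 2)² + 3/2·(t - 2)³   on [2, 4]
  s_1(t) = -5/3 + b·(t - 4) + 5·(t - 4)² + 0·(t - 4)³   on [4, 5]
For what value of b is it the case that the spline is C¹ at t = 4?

s_0'(t) = 2 - 8·(t - 2) + 9/2·(t - 2)², so s_0'(4) = 4. On the right, s_1'(4) = b, so b = 4.

4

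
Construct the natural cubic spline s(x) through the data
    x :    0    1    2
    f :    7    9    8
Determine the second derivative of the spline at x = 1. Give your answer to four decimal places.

-4.5000

Put m_i = s'' at the i-th knot. Here h = (1, 1) and Δ = (2, -1), so the interior equations h_(i-1)·m_(i-1) + 2(h_(i-1)+h_i)·m_i + h_i·m_(i+1) = 6(Δ_i − Δ_(i-1)) read
  1·m_0 + 4·m_1 + 1·m_2 = 6(Δ_1 - Δ_0) = -18
Natural end conditions: m_0 = m_2 = 0.
Forward elimination and back-substitution give m_0 = 0, m_1 = -9/2, m_2 = 0.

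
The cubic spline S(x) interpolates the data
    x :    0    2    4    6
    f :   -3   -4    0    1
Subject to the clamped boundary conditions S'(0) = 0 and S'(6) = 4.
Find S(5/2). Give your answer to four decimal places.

Write M_i for S''(x_i). With h_i = 2, 2, 2 and divided differences Δ_i = -1/2, 2, 1/2, the continuity of S' gives the tridiagonal system
  2·M_0 + 8·M_1 + 2·M_2 = 6(Δ_1 - Δ_0) = 15
  2·M_1 + 8·M_2 + 2·M_3 = 6(Δ_2 - Δ_1) = -9
Clamped end conditions give two more equations: 2h_0·M_0 + h_0·M_1 = 6(Δ_0 - S'(0)) = -3 and h_2·M_2 + 2h_2·M_3 = 6(S'(6) - Δ_2) = 21.
Forward elimination and back-substitution give M_0 = -37/15, M_1 = 103/30, M_2 = -113/30, M_3 = 107/15.
On [2, 4], S(x) = -4 + 29/30·(x - 2) + 103/60·(x - 2)² - 3/5·(x - 2)³.
With (x - 2) = 1/2: S(5/2) = -253/80.

-3.1625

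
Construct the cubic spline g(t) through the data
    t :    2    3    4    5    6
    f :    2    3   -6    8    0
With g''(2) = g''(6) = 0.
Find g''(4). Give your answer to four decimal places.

Let σ_i = g''(x_i). Step sizes h_i = 1, 1, 1, 1; slopes of the chords Δ_i = (y_(i+1) - y_i)/h_i = 1, -9, 14, -8.
  1·σ_0 + 4·σ_1 + 1·σ_2 = 6(Δ_1 - Δ_0) = -60
  1·σ_1 + 4·σ_2 + 1·σ_3 = 6(Δ_2 - Δ_1) = 138
  1·σ_2 + 4·σ_3 + 1·σ_4 = 6(Δ_3 - Δ_2) = -132
Natural end conditions: σ_0 = σ_4 = 0.
Solving: σ_0 = 0, σ_1 = -198/7, σ_2 = 372/7, σ_3 = -324/7, σ_4 = 0.

53.1429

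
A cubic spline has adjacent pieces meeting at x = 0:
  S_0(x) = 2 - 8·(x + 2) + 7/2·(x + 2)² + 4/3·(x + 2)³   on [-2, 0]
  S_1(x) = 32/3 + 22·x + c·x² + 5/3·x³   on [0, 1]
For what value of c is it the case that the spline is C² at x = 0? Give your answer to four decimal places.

11.5000

S_0''(x) = 7 + 8·(x + 2), so S_0''(0) = 23. On the right, S_1''(0) = 2c, so c = 23/2.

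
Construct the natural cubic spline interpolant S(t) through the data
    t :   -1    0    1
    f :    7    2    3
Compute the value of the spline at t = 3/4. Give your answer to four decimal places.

2.3984

Let M_i = S''(x_i). Step sizes h_i = 1, 1; slopes of the chords Δ_i = (y_(i+1) - y_i)/h_i = -5, 1.
  1·M_0 + 4·M_1 + 1·M_2 = 6(Δ_1 - Δ_0) = 36
Natural end conditions: M_0 = M_2 = 0.
Solving the tridiagonal system: M_0 = 0, M_1 = 9, M_2 = 0.
On [0, 1], S(t) = 2 - 2·t + 9/2·t² - 3/2·t³.
With t = 3/4: S(3/4) = 307/128.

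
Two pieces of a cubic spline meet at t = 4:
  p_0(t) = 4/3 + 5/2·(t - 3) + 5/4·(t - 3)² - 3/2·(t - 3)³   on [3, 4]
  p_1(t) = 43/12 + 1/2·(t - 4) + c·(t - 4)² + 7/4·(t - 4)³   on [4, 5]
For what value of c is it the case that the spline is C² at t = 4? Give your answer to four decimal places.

-3.2500

p_0''(t) = 5/2 - 9·(t - 3), so p_0''(4) = -13/2. On the right, p_1''(4) = 2c, so c = -13/4.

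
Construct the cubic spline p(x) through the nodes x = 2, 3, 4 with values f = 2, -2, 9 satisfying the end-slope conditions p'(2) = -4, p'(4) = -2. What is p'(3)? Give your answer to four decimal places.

6.7500

Let m_i = p''(x_i). Step sizes h_i = 1, 1; slopes of the chords Δ_i = (y_(i+1) - y_i)/h_i = -4, 11.
  1·m_0 + 4·m_1 + 1·m_2 = 6(Δ_1 - Δ_0) = 90
Clamped end conditions give two more equations: 2h_0·m_0 + h_0·m_1 = 6(Δ_0 - p'(2)) = 0 and h_1·m_1 + 2h_1·m_2 = 6(p'(4) - Δ_1) = -78.
Hence m_0 = -43/2, m_1 = 43, m_2 = -121/2.
On [3, 4], p'(x) = b_1 + 2c_1·(x - 3) + 3d_1·(x - 3)² with b_1 = Δ_1 - h_1(2m_1 + m_2)/6 = 27/4, c_1 = m_1/2 = 43/2, d_1 = (m_2 - m_1)/(6h_1) = -69/4. So p'(3) = 27/4.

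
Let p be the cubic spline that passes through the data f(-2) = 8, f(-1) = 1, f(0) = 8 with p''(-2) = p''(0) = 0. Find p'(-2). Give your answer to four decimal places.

-10.5000

Write M_i for p''(x_i). With h_i = 1, 1 and divided differences Δ_i = -7, 7, the continuity of p' gives the tridiagonal system
  1·M_0 + 4·M_1 + 1·M_2 = 6(Δ_1 - Δ_0) = 84
Natural end conditions: M_0 = M_2 = 0.
Solving the tridiagonal system: M_0 = 0, M_1 = 21, M_2 = 0.
On [-2, -1], p'(t) = b_0 + 2c_0·(t + 2) + 3d_0·(t + 2)² with b_0 = Δ_0 - h_0(2M_0 + M_1)/6 = -21/2, c_0 = M_0/2 = 0, d_0 = (M_1 - M_0)/(6h_0) = 7/2. So p'(-2) = -21/2.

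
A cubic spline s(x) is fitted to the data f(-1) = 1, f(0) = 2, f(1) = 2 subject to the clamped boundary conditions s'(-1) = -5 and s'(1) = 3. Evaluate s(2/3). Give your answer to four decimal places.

1.6481

Let σ_i = s''(x_i). Step sizes h_i = 1, 1; slopes of the chords Δ_i = (y_(i+1) - y_i)/h_i = 1, 0.
  1·σ_0 + 4·σ_1 + 1·σ_2 = 6(Δ_1 - Δ_0) = -6
Clamped end conditions give two more equations: 2h_0·σ_0 + h_0·σ_1 = 6(Δ_0 - s'(-1)) = 36 and h_1·σ_1 + 2h_1·σ_2 = 6(s'(1) - Δ_1) = 18.
Hence σ_0 = 47/2, σ_1 = -11, σ_2 = 29/2.
On [0, 1], s(x) = 2 + 5/4·x - 11/2·x² + 17/4·x³.
With x = 2/3: s(2/3) = 89/54.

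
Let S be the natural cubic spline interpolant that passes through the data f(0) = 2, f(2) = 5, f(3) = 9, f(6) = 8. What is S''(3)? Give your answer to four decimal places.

With M_i denoting the second derivative at x_i, h_i = 2, 1, 3, and Δ_i = (y_(i+1) − y_i)/h_i = 3/2, 4, -1/3:
  2·M_0 + 6·M_1 + 1·M_2 = 6(Δ_1 - Δ_0) = 15
  1·M_1 + 8·M_2 + 3·M_3 = 6(Δ_2 - Δ_1) = -26
Natural end conditions: M_0 = M_3 = 0.
Solving the tridiagonal system: M_0 = 0, M_1 = 146/47, M_2 = -171/47, M_3 = 0.

-3.6383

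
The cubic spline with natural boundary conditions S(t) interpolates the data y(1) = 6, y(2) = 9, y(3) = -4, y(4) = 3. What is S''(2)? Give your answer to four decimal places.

With M_i denoting the second derivative at x_i, h_i = 1, 1, 1, and Δ_i = (y_(i+1) − y_i)/h_i = 3, -13, 7:
  1·M_0 + 4·M_1 + 1·M_2 = 6(Δ_1 - Δ_0) = -96
  1·M_1 + 4·M_2 + 1·M_3 = 6(Δ_2 - Δ_1) = 120
Natural end conditions: M_0 = M_3 = 0.
Forward elimination and back-substitution give M_0 = 0, M_1 = -168/5, M_2 = 192/5, M_3 = 0.

-33.6000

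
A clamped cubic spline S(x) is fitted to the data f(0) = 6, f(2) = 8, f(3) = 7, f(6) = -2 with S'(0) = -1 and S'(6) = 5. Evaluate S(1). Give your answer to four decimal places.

6.5714

With σ_i denoting the second derivative at x_i, h_i = 2, 1, 3, and Δ_i = (y_(i+1) − y_i)/h_i = 1, -1, -3:
  2·σ_0 + 6·σ_1 + 1·σ_2 = 6(Δ_1 - Δ_0) = -12
  1·σ_1 + 8·σ_2 + 3·σ_3 = 6(Δ_2 - Δ_1) = -12
Clamped end conditions give two more equations: 2h_0·σ_0 + h_0·σ_1 = 6(Δ_0 - S'(0)) = 12 and h_2·σ_2 + 2h_2·σ_3 = 6(S'(6) - Δ_2) = 48.
Solving the tridiagonal system: σ_0 = 30/7, σ_1 = -18/7, σ_2 = -36/7, σ_3 = 74/7.
On [0, 2], S(x) = 6 - 1·x + 15/7·x² - 4/7·x³.
With x = 1: S(1) = 46/7.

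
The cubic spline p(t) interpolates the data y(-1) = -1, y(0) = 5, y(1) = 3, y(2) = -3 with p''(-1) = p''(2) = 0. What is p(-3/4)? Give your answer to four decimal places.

0.9375

Let M_i = p''(x_i). Step sizes h_i = 1, 1, 1; slopes of the chords Δ_i = (y_(i+1) - y_i)/h_i = 6, -2, -6.
  1·M_0 + 4·M_1 + 1·M_2 = 6(Δ_1 - Δ_0) = -48
  1·M_1 + 4·M_2 + 1·M_3 = 6(Δ_2 - Δ_1) = -24
Natural end conditions: M_0 = M_3 = 0.
Solving the tridiagonal system: M_0 = 0, M_1 = -56/5, M_2 = -16/5, M_3 = 0.
On [-1, 0], p(t) = -1 + 118/15·(t + 1) + 0·(t + 1)² - 28/15·(t + 1)³.
With (t + 1) = 1/4: p(-3/4) = 15/16.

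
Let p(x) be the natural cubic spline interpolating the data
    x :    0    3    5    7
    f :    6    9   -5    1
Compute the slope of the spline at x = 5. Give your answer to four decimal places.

-3.1053

With m_i denoting the second derivative at x_i, h_i = 3, 2, 2, and Δ_i = (y_(i+1) − y_i)/h_i = 1, -7, 3:
  3·m_0 + 10·m_1 + 2·m_2 = 6(Δ_1 - Δ_0) = -48
  2·m_1 + 8·m_2 + 2·m_3 = 6(Δ_2 - Δ_1) = 60
Natural end conditions: m_0 = m_3 = 0.
Solving the tridiagonal system: m_0 = 0, m_1 = -126/19, m_2 = 174/19, m_3 = 0.
On [5, 7], p'(x) = b_2 + 2c_2·(x - 5) + 3d_2·(x - 5)² with b_2 = Δ_2 - h_2(2m_2 + m_3)/6 = -59/19, c_2 = m_2/2 = 87/19, d_2 = (m_3 - m_2)/(6h_2) = -29/38. So p'(5) = -59/19.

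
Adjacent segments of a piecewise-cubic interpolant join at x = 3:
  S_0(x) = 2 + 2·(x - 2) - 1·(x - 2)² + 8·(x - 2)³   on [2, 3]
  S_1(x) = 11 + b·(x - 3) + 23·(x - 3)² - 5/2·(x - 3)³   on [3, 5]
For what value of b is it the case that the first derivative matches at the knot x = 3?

24

S_0'(x) = 2 - 2·(x - 2) + 24·(x - 2)², so S_0'(3) = 24. On the right, S_1'(3) = b, so b = 24.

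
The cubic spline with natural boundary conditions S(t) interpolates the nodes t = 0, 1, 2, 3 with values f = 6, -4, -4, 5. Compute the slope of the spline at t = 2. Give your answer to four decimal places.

5.5333

Let M_i = S''(x_i). Step sizes h_i = 1, 1, 1; slopes of the chords Δ_i = (y_(i+1) - y_i)/h_i = -10, 0, 9.
  1·M_0 + 4·M_1 + 1·M_2 = 6(Δ_1 - Δ_0) = 60
  1·M_1 + 4·M_2 + 1·M_3 = 6(Δ_2 - Δ_1) = 54
Natural end conditions: M_0 = M_3 = 0.
Forward elimination and back-substitution give M_0 = 0, M_1 = 62/5, M_2 = 52/5, M_3 = 0.
On [2, 3], S'(t) = b_2 + 2c_2·(t - 2) + 3d_2·(t - 2)² with b_2 = Δ_2 - h_2(2M_2 + M_3)/6 = 83/15, c_2 = M_2/2 = 26/5, d_2 = (M_3 - M_2)/(6h_2) = -26/15. So S'(2) = 83/15.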